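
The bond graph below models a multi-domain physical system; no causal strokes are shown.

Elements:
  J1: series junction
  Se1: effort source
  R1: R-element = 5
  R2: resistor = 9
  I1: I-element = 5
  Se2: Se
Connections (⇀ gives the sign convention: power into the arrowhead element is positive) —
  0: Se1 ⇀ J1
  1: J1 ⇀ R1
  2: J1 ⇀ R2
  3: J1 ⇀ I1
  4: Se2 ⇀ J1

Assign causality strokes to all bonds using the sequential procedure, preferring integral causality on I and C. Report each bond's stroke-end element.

#0 stroke→J1
#1 stroke→J1
#2 stroke→J1
#3 stroke→I1
#4 stroke→J1

β0 stroke at J1  (Se1 (Se) sets effort on bond)
β4 stroke at J1  (Se2 fixes effort; stroke away)
β3 stroke at I1  (I1 outputs flow p/I1)
β1 stroke at J1  (J1 flow already set via bond 3)
β2 stroke at J1  (common-f at J1 fixed by 3)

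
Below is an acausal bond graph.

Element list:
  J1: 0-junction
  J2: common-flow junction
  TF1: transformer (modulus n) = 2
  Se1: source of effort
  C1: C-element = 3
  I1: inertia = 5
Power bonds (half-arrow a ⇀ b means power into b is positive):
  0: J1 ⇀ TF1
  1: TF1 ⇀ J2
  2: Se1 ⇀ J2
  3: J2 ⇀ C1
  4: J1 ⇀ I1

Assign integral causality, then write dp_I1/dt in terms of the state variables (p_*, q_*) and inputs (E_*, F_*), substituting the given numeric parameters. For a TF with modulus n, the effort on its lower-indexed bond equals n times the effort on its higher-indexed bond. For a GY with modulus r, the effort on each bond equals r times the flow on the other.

b2 |J2  (Se1: effort source, stroke at far end)
b3 |J2  (C1 integral (e out))
b1 |TF1  (J2 needs exactly one f-in)
b0 |J1  (TF1: transformer flips bond 1)
b4 |I1  (J1: bond 0 brought effort, rest push out)

dp_I1/dt = -2*E_Se1 + 2*q_C1/3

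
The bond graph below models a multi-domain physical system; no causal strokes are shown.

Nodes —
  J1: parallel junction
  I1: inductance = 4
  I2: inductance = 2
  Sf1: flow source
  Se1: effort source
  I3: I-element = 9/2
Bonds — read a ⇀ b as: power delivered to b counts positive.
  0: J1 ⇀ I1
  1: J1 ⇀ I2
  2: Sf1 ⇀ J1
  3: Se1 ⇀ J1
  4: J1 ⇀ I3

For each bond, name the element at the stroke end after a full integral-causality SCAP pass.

b0 stroke at I1
b1 stroke at I2
b2 stroke at Sf1
b3 stroke at J1
b4 stroke at I3

β2 stroke at Sf1  (Sf1 fixes flow; stroke at Sf1)
β3 stroke at J1  (Se1: effort source, stroke at far end)
β0 stroke at I1  (J1 effort already set via bond 3)
β1 stroke at I2  (J1: bond 3 brought effort, rest push out)
β4 stroke at I3  (J1 effort already set via bond 3)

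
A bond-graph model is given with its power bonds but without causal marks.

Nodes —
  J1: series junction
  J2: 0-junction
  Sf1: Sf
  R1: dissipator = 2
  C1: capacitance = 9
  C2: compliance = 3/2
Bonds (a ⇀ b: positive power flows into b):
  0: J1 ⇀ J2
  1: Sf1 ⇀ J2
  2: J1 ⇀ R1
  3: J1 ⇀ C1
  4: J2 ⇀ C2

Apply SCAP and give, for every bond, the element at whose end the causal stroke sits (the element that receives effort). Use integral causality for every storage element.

#0 |J1
#1 |Sf1
#2 |R1
#3 |J1
#4 |J2

bond 1 |Sf1  (Sf1 (Sf) sets flow on bond)
bond 3 |J1  (C1 outputs effort q/C1)
bond 4 |J2  (C2 outputs effort q/C2)
bond 0 |J1  (J2: bond 4 brought effort, rest push out)
bond 2 |R1  (closing 1-jn rule on J1)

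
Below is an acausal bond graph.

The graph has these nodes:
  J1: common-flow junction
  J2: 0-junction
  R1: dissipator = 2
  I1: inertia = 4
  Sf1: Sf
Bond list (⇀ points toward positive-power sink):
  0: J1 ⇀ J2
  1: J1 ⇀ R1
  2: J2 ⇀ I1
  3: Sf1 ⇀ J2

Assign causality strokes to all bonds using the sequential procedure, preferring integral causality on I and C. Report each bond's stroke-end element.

b3 |Sf1  (Sf1 (Sf) sets flow on bond)
b2 |I1  (I1: I, integral causality)
b0 |J2  (J2: last free bond brings effort in)
b1 |J1  (common-f at J1 fixed by 0)

b0 →J2
b1 →J1
b2 →I1
b3 →Sf1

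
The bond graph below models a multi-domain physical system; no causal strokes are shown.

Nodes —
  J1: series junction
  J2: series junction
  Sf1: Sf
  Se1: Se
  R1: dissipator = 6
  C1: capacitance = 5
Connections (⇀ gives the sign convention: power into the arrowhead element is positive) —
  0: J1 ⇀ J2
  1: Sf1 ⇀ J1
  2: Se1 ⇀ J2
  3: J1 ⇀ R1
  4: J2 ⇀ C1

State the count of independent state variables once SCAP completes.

1  (C1 all integral)

bond 1 stroke at Sf1  (Sf1 (Sf) sets flow on bond)
bond 2 stroke at J2  (source Se1 imposes e)
bond 0 stroke at J1  (J1: bond 1 brought flow, rest push out)
bond 3 stroke at J1  (common-f at J1 fixed by 1)
bond 4 stroke at J2  (1-jn J2 has f-setter on 0)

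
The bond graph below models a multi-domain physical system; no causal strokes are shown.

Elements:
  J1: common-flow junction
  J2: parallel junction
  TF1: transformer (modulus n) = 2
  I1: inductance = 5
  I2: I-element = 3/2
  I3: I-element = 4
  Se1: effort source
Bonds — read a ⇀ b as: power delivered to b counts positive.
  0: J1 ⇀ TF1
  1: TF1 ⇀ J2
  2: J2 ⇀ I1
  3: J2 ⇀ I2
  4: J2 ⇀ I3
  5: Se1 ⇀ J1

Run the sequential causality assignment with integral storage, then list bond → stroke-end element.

bond 0 →TF1
bond 1 →J2
bond 2 →I1
bond 3 →I2
bond 4 →I3
bond 5 →J1

b5 →J1  (source Se1 imposes e)
b0 →TF1  (closing 1-jn rule on J1)
b1 →J2  (TF1 one-in-one-out from 0)
b2 →I1  (J2 effort already set via bond 1)
b3 →I2  (0-jn J2 has e-setter on 1)
b4 →I3  (common-e at J2 fixed by 1)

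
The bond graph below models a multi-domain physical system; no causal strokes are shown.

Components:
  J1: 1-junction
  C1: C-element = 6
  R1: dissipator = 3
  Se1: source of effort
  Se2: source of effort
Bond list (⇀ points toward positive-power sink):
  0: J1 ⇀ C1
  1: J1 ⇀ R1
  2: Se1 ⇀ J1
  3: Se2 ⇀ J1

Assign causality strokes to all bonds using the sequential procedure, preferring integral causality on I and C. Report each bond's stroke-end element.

bond 2 |J1  (source Se1 imposes e)
bond 3 |J1  (Se2: effort source, stroke at far end)
bond 0 |J1  (C1: C, integral causality)
bond 1 |R1  (only one flow-in slot at J1)

#0 stroke→J1
#1 stroke→R1
#2 stroke→J1
#3 stroke→J1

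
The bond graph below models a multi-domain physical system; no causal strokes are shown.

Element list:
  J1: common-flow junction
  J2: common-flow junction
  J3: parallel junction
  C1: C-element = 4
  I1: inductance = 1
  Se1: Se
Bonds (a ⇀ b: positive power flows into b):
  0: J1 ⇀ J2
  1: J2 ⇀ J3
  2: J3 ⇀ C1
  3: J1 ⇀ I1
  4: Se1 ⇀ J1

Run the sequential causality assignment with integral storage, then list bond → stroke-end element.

b4 |J1  (source Se1 imposes e)
b2 |J3  (prefer integral on C1)
b1 |J2  (J3 effort already set via bond 2)
b0 |J1  (only one flow-in slot at J2)
b3 |I1  (closing 1-jn rule on J1)

β0 →J1
β1 →J2
β2 →J3
β3 →I1
β4 →J1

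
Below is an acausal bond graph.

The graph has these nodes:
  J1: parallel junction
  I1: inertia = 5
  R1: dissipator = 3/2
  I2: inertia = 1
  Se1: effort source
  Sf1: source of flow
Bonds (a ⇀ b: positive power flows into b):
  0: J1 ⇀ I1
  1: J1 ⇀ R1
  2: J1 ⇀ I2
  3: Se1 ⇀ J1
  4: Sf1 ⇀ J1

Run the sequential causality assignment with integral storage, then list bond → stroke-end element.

#0 stroke at I1
#1 stroke at R1
#2 stroke at I2
#3 stroke at J1
#4 stroke at Sf1

#3 stroke at J1  (Se1: effort source, stroke at far end)
#4 stroke at Sf1  (Sf1: flow source, stroke at near end)
#0 stroke at I1  (0-jn J1 has e-setter on 3)
#1 stroke at R1  (J1 effort already set via bond 3)
#2 stroke at I2  (common-e at J1 fixed by 3)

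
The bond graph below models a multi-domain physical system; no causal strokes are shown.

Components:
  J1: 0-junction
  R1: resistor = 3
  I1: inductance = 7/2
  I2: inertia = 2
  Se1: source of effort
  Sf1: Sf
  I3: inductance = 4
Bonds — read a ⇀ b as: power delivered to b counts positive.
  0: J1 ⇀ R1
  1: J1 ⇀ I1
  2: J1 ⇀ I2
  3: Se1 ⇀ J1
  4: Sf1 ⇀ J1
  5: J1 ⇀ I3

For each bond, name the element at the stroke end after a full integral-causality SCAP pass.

β0 stroke→R1
β1 stroke→I1
β2 stroke→I2
β3 stroke→J1
β4 stroke→Sf1
β5 stroke→I3

bond 3 stroke at J1  (Se1: effort source, stroke at far end)
bond 4 stroke at Sf1  (source Sf1 imposes f)
bond 0 stroke at R1  (common-e at J1 fixed by 3)
bond 1 stroke at I1  (0-jn J1 has e-setter on 3)
bond 2 stroke at I2  (0-jn J1 has e-setter on 3)
bond 5 stroke at I3  (common-e at J1 fixed by 3)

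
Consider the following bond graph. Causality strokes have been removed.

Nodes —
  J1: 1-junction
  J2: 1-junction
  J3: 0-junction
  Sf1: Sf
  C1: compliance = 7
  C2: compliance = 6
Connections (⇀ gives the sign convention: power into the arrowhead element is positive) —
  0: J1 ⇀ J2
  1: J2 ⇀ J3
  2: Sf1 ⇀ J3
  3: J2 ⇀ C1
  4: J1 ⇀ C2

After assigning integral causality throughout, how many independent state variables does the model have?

2  (C1, C2 all integral)

b2 stroke at Sf1  (source Sf1 imposes f)
b1 stroke at J3  (closing 0-jn rule on J3)
b0 stroke at J2  (J2: bond 1 brought flow, rest push out)
b3 stroke at J2  (J2: bond 1 brought flow, rest push out)
b4 stroke at J1  (J1 flow already set via bond 0)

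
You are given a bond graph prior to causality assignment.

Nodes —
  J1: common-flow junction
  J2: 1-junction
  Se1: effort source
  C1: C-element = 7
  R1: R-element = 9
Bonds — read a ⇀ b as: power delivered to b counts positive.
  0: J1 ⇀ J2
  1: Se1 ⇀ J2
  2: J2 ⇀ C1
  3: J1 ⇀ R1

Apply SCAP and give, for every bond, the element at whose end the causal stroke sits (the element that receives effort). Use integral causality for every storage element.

b1 stroke→J2  (Se1: effort source, stroke at far end)
b2 stroke→J2  (prefer integral on C1)
b0 stroke→J1  (only one flow-in slot at J2)
b3 stroke→R1  (J1 needs exactly one f-in)

#0 stroke at J1
#1 stroke at J2
#2 stroke at J2
#3 stroke at R1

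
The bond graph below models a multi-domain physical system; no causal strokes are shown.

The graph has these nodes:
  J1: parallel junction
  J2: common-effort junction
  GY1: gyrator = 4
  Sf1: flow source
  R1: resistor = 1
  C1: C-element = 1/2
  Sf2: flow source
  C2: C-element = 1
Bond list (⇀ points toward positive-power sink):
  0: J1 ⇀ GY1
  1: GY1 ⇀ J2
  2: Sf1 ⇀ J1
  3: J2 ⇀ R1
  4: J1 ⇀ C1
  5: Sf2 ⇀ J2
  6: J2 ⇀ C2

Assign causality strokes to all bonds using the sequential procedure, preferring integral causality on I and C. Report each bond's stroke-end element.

b0 stroke at GY1
b1 stroke at GY1
b2 stroke at Sf1
b3 stroke at R1
b4 stroke at J1
b5 stroke at Sf2
b6 stroke at J2

β2 stroke at Sf1  (source Sf1 imposes f)
β5 stroke at Sf2  (Sf2 fixes flow; stroke at Sf2)
β4 stroke at J1  (C1: C, integral causality)
β0 stroke at GY1  (J1: bond 4 brought effort, rest push out)
β1 stroke at GY1  (through GY1, causality inverts; strokes same side of GY1)
β6 stroke at J2  (C2: C, integral causality)
β3 stroke at R1  (0-jn J2 has e-setter on 6)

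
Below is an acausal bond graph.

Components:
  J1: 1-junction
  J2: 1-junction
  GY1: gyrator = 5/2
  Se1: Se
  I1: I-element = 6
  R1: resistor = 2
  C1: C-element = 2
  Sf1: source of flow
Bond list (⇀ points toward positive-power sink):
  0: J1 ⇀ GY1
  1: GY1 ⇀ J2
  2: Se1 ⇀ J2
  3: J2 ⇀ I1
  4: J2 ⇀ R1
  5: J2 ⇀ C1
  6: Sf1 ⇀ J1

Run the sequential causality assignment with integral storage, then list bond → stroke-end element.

b0 |J1
b1 |J2
b2 |J2
b3 |I1
b4 |J2
b5 |J2
b6 |Sf1

bond 2 stroke at J2  (Se1: effort source, stroke at far end)
bond 6 stroke at Sf1  (Sf1 fixes flow; stroke at Sf1)
bond 0 stroke at J1  (J1 flow already set via bond 6)
bond 1 stroke at J2  (GY1: gyrator matches bond 0)
bond 3 stroke at I1  (prefer integral on I1)
bond 4 stroke at J2  (common-f at J2 fixed by 3)
bond 5 stroke at J2  (J2: bond 3 brought flow, rest push out)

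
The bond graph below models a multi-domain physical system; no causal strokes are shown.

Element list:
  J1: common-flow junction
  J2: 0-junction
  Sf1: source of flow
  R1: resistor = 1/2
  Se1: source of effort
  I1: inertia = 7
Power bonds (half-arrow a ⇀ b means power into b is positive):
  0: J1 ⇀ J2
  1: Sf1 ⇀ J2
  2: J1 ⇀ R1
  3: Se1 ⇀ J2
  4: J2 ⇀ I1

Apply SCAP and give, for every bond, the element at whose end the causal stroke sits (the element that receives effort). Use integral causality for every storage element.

β0 stroke→J1
β1 stroke→Sf1
β2 stroke→R1
β3 stroke→J2
β4 stroke→I1

#1 stroke→Sf1  (Sf1 fixes flow; stroke at Sf1)
#3 stroke→J2  (Se1: effort source, stroke at far end)
#0 stroke→J1  (J2 effort already set via bond 3)
#4 stroke→I1  (0-jn J2 has e-setter on 3)
#2 stroke→R1  (J1: last free bond brings flow in)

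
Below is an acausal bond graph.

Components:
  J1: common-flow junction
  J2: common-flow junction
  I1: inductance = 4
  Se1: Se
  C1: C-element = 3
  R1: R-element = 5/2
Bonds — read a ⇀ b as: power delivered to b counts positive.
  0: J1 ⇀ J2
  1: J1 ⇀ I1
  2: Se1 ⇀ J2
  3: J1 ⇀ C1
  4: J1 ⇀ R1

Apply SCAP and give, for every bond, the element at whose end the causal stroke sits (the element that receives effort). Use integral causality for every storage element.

#2 →J2  (Se1: effort source, stroke at far end)
#0 →J1  (closing 1-jn rule on J2)
#1 →I1  (prefer integral on I1)
#3 →J1  (J1: bond 1 brought flow, rest push out)
#4 →J1  (J1: bond 1 brought flow, rest push out)

#0 stroke at J1
#1 stroke at I1
#2 stroke at J2
#3 stroke at J1
#4 stroke at J1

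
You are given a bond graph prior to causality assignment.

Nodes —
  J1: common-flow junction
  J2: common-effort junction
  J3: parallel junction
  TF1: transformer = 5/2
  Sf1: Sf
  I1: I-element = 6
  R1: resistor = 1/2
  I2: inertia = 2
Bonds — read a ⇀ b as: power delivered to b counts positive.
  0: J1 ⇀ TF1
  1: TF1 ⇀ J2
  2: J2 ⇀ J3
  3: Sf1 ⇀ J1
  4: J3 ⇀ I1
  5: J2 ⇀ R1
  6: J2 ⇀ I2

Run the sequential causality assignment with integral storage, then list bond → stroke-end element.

#3 →Sf1  (Sf1: flow source, stroke at near end)
#0 →J1  (J1 flow already set via bond 3)
#1 →TF1  (TF1: transformer flips bond 0)
#4 →I1  (I1 outputs flow p/I1)
#2 →J3  (closing 0-jn rule on J3)
#6 →I2  (I2 integral (f out))
#5 →J2  (J2 needs exactly one e-in)

#0 stroke at J1
#1 stroke at TF1
#2 stroke at J3
#3 stroke at Sf1
#4 stroke at I1
#5 stroke at J2
#6 stroke at I2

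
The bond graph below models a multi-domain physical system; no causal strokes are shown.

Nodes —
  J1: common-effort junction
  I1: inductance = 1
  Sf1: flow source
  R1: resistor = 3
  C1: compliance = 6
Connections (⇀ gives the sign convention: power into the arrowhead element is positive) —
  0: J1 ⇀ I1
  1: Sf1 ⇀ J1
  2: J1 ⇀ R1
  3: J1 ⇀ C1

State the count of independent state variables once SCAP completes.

2  (C1, I1 all integral)

b1 stroke→Sf1  (source Sf1 imposes f)
b0 stroke→I1  (I1 outputs flow p/I1)
b3 stroke→J1  (C1 outputs effort q/C1)
b2 stroke→R1  (0-jn J1 has e-setter on 3)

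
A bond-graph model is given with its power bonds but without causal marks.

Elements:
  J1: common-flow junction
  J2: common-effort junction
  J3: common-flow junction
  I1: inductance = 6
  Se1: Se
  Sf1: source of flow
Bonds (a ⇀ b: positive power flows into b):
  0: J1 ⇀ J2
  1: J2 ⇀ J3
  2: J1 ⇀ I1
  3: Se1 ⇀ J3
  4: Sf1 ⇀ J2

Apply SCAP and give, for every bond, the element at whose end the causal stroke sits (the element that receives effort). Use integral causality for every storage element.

bond 3 |J3  (Se1: effort source, stroke at far end)
bond 4 |Sf1  (Sf1 fixes flow; stroke at Sf1)
bond 1 |J2  (J3: last free bond brings flow in)
bond 0 |J1  (J2 effort already set via bond 1)
bond 2 |I1  (closing 1-jn rule on J1)

β0 →J1
β1 →J2
β2 →I1
β3 →J3
β4 →Sf1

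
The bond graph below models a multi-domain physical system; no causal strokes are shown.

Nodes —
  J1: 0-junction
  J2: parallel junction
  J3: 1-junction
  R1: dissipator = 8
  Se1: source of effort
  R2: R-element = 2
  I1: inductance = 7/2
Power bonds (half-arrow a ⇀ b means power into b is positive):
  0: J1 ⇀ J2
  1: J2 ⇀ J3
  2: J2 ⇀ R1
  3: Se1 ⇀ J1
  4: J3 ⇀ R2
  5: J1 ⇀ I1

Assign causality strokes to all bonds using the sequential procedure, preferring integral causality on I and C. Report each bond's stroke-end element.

#0 stroke at J2
#1 stroke at J3
#2 stroke at R1
#3 stroke at J1
#4 stroke at R2
#5 stroke at I1

b3 →J1  (Se1 (Se) sets effort on bond)
b0 →J2  (common-e at J1 fixed by 3)
b5 →I1  (common-e at J1 fixed by 3)
b1 →J3  (J2: bond 0 brought effort, rest push out)
b2 →R1  (common-e at J2 fixed by 0)
b4 →R2  (J3: last free bond brings flow in)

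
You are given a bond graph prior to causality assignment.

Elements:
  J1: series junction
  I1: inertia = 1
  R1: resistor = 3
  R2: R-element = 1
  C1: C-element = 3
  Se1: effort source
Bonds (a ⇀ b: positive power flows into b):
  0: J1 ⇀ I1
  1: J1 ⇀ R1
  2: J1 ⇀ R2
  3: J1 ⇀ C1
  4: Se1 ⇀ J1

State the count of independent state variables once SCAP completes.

b4 stroke at J1  (Se1 fixes effort; stroke away)
b0 stroke at I1  (I1 integral (f out))
b1 stroke at J1  (J1: bond 0 brought flow, rest push out)
b2 stroke at J1  (common-f at J1 fixed by 0)
b3 stroke at J1  (common-f at J1 fixed by 0)

2  (C1, I1 all integral)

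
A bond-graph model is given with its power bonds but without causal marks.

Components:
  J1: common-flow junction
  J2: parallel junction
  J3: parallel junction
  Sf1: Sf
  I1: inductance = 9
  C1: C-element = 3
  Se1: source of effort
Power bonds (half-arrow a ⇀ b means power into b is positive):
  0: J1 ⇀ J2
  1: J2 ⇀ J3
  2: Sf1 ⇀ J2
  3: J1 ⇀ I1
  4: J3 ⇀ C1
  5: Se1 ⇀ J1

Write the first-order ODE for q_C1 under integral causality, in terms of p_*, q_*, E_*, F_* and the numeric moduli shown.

dq_C1/dt = F_Sf1 + p_I1/9

β2 →Sf1  (Sf1: flow source, stroke at near end)
β5 →J1  (Se1: effort source, stroke at far end)
β3 →I1  (I1 integral (f out))
β0 →J1  (J1: bond 3 brought flow, rest push out)
β1 →J2  (closing 0-jn rule on J2)
β4 →J3  (closing 0-jn rule on J3)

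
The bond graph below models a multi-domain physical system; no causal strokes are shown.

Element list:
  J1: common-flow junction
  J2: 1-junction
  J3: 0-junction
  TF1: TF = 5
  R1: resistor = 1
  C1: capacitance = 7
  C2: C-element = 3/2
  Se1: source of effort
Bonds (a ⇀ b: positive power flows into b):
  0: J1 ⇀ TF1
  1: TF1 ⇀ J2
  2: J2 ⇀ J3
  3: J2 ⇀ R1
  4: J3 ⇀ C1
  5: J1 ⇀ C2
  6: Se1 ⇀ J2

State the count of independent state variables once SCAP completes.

2  (C1, C2 all integral)

#6 →J2  (Se1: effort source, stroke at far end)
#4 →J3  (C1 integral (e out))
#2 →J2  (J3 effort already set via bond 4)
#5 →J1  (C2 integral (e out))
#0 →TF1  (only one flow-in slot at J1)
#1 →J2  (through TF1, causality passes straight; one stroke at TF1)
#3 →R1  (closing 1-jn rule on J2)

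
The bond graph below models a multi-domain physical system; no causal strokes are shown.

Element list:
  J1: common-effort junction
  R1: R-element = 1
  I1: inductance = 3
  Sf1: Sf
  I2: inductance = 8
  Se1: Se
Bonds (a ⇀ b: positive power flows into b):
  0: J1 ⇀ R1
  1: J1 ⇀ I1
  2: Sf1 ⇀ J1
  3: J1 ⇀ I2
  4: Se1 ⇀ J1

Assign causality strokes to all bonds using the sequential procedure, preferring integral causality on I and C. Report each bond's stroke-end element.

b2 |Sf1  (source Sf1 imposes f)
b4 |J1  (source Se1 imposes e)
b0 |R1  (J1: bond 4 brought effort, rest push out)
b1 |I1  (0-jn J1 has e-setter on 4)
b3 |I2  (0-jn J1 has e-setter on 4)

b0 stroke at R1
b1 stroke at I1
b2 stroke at Sf1
b3 stroke at I2
b4 stroke at J1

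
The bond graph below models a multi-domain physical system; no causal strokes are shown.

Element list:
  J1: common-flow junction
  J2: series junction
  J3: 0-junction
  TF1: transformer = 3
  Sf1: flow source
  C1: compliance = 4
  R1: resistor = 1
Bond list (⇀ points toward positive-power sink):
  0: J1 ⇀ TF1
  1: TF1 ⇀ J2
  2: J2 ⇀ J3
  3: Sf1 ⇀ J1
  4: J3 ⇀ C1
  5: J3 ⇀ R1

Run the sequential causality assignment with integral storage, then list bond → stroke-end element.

#0 |J1
#1 |TF1
#2 |J2
#3 |Sf1
#4 |J3
#5 |R1

bond 3 stroke→Sf1  (Sf1 fixes flow; stroke at Sf1)
bond 0 stroke→J1  (J1: bond 3 brought flow, rest push out)
bond 1 stroke→TF1  (TF TF1: opposite of bond 0)
bond 2 stroke→J2  (common-f at J2 fixed by 1)
bond 4 stroke→J3  (prefer integral on C1)
bond 5 stroke→R1  (0-jn J3 has e-setter on 4)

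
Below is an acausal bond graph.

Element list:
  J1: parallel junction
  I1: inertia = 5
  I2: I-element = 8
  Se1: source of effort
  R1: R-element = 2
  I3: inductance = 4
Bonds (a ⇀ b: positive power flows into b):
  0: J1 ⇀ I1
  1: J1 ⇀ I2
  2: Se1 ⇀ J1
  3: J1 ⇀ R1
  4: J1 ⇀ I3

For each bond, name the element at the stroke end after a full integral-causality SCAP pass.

#2 |J1  (Se1: effort source, stroke at far end)
#0 |I1  (0-jn J1 has e-setter on 2)
#1 |I2  (J1: bond 2 brought effort, rest push out)
#3 |R1  (common-e at J1 fixed by 2)
#4 |I3  (common-e at J1 fixed by 2)

bond 0 →I1
bond 1 →I2
bond 2 →J1
bond 3 →R1
bond 4 →I3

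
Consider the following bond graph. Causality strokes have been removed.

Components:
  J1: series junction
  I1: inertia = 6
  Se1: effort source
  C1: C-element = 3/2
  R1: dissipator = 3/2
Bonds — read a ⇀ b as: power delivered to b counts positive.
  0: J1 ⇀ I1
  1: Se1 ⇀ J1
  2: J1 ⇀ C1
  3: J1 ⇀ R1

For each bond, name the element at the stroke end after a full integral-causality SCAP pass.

#0 →I1
#1 →J1
#2 →J1
#3 →J1

β1 stroke at J1  (Se1 fixes effort; stroke away)
β0 stroke at I1  (prefer integral on I1)
β2 stroke at J1  (common-f at J1 fixed by 0)
β3 stroke at J1  (common-f at J1 fixed by 0)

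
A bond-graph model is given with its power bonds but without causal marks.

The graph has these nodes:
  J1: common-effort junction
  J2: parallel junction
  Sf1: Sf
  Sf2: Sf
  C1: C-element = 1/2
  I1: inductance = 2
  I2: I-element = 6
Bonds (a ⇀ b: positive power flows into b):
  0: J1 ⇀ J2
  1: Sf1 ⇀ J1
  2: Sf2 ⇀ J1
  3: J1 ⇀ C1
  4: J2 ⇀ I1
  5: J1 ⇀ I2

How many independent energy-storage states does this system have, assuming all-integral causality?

3  (C1, I1, I2 all integral)

β1 →Sf1  (source Sf1 imposes f)
β2 →Sf2  (source Sf2 imposes f)
β3 →J1  (C1 integral (e out))
β0 →J2  (0-jn J1 has e-setter on 3)
β5 →I2  (0-jn J1 has e-setter on 3)
β4 →I1  (common-e at J2 fixed by 0)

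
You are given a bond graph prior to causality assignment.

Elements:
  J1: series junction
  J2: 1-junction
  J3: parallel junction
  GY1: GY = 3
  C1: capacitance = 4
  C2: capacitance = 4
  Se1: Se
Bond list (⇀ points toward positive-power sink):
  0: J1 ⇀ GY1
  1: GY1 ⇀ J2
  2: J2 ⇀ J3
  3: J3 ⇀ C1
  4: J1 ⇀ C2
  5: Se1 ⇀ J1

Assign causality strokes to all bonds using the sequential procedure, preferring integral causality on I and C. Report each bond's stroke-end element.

b5 |J1  (Se1 fixes effort; stroke away)
b3 |J3  (prefer integral on C1)
b2 |J2  (0-jn J3 has e-setter on 3)
b1 |GY1  (J2: last free bond brings flow in)
b0 |GY1  (GY GY1: same side as bond 1)
b4 |J1  (J1 flow already set via bond 0)

β0 stroke at GY1
β1 stroke at GY1
β2 stroke at J2
β3 stroke at J3
β4 stroke at J1
β5 stroke at J1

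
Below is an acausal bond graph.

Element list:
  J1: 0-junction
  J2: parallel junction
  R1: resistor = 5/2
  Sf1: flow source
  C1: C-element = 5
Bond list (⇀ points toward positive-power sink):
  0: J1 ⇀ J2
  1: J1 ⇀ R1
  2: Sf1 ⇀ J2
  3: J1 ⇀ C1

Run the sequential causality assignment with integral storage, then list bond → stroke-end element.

b0 stroke→J2
b1 stroke→R1
b2 stroke→Sf1
b3 stroke→J1

#2 stroke→Sf1  (Sf1 (Sf) sets flow on bond)
#0 stroke→J2  (J2: last free bond brings effort in)
#3 stroke→J1  (C1 integral (e out))
#1 stroke→R1  (J1 effort already set via bond 3)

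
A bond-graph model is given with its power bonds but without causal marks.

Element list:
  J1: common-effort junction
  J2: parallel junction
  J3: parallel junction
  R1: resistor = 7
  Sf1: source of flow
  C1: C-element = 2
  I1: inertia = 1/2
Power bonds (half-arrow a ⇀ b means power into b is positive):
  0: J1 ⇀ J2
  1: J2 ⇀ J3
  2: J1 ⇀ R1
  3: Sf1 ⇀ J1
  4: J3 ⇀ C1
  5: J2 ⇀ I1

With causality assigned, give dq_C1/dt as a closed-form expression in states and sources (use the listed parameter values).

dq_C1/dt = F_Sf1 - 2*p_I1 - q_C1/14

#3 stroke→Sf1  (Sf1 fixes flow; stroke at Sf1)
#4 stroke→J3  (C1: C, integral causality)
#1 stroke→J2  (0-jn J3 has e-setter on 4)
#0 stroke→J1  (common-e at J2 fixed by 1)
#5 stroke→I1  (J2 effort already set via bond 1)
#2 stroke→R1  (J1 effort already set via bond 0)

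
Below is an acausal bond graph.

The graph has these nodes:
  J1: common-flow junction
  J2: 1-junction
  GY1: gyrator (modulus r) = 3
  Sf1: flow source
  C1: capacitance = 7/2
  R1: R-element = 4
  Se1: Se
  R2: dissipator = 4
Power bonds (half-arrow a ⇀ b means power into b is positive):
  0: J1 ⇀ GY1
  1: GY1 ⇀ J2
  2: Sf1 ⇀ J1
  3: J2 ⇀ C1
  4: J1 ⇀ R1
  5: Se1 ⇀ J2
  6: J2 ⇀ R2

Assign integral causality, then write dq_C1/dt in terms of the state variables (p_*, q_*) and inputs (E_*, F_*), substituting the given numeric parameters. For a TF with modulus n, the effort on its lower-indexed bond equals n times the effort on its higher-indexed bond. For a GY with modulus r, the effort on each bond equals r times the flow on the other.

β2 stroke→Sf1  (Sf1 fixes flow; stroke at Sf1)
β5 stroke→J2  (Se1 (Se) sets effort on bond)
β0 stroke→J1  (J1: bond 2 brought flow, rest push out)
β4 stroke→J1  (common-f at J1 fixed by 2)
β1 stroke→J2  (through GY1, causality inverts; strokes same side of GY1)
β3 stroke→J2  (C1: C, integral causality)
β6 stroke→R2  (only one flow-in slot at J2)

dq_C1/dt = E_Se1/4 + 3*F_Sf1/4 - q_C1/14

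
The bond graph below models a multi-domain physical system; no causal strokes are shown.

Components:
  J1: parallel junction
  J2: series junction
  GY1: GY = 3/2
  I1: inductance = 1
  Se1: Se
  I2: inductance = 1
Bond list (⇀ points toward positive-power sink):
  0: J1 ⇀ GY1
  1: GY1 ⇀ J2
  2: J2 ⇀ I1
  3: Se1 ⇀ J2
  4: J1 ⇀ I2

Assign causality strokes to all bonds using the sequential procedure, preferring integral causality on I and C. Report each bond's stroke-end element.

bond 3 |J2  (Se1: effort source, stroke at far end)
bond 2 |I1  (I1: I, integral causality)
bond 1 |J2  (J2 flow already set via bond 2)
bond 0 |J1  (GY1: gyrator matches bond 1)
bond 4 |I2  (0-jn J1 has e-setter on 0)

β0 stroke at J1
β1 stroke at J2
β2 stroke at I1
β3 stroke at J2
β4 stroke at I2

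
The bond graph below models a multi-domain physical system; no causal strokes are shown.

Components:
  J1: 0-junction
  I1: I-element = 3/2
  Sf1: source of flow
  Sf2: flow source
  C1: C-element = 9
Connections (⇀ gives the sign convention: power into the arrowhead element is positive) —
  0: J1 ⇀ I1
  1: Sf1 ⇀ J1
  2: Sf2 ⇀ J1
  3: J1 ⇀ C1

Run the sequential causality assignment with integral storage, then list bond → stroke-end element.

b0 stroke→I1
b1 stroke→Sf1
b2 stroke→Sf2
b3 stroke→J1

b1 |Sf1  (Sf1: flow source, stroke at near end)
b2 |Sf2  (source Sf2 imposes f)
b0 |I1  (I1 outputs flow p/I1)
b3 |J1  (J1: last free bond brings effort in)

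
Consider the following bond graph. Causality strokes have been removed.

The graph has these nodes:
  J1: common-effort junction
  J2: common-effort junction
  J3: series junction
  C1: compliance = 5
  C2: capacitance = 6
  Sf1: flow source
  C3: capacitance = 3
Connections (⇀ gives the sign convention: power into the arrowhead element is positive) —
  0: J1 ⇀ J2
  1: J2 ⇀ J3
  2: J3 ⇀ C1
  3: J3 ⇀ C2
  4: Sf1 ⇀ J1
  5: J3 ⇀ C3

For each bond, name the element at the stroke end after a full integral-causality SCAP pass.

#4 →Sf1  (Sf1 (Sf) sets flow on bond)
#0 →J1  (J1 needs exactly one e-in)
#1 →J2  (J2: last free bond brings effort in)
#2 →J3  (J3: bond 1 brought flow, rest push out)
#3 →J3  (J3: bond 1 brought flow, rest push out)
#5 →J3  (1-jn J3 has f-setter on 1)

β0 |J1
β1 |J2
β2 |J3
β3 |J3
β4 |Sf1
β5 |J3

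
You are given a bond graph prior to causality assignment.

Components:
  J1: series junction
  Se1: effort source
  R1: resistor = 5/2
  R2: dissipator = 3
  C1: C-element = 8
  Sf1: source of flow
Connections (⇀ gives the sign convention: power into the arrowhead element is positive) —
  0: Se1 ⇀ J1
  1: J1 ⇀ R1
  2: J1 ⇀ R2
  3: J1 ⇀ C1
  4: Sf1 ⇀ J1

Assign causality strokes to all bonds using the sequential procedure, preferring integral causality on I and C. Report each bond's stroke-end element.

b0 →J1
b1 →J1
b2 →J1
b3 →J1
b4 →Sf1

β0 |J1  (Se1 (Se) sets effort on bond)
β4 |Sf1  (Sf1 fixes flow; stroke at Sf1)
β1 |J1  (common-f at J1 fixed by 4)
β2 |J1  (J1 flow already set via bond 4)
β3 |J1  (J1: bond 4 brought flow, rest push out)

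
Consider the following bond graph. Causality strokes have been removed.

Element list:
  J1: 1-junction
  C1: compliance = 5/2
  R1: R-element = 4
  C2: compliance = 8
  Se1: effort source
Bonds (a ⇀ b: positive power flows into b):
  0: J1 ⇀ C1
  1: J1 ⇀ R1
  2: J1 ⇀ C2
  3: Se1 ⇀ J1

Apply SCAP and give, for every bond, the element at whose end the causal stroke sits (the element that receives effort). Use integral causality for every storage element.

#0 |J1
#1 |R1
#2 |J1
#3 |J1

β3 stroke→J1  (Se1 fixes effort; stroke away)
β0 stroke→J1  (prefer integral on C1)
β2 stroke→J1  (prefer integral on C2)
β1 stroke→R1  (only one flow-in slot at J1)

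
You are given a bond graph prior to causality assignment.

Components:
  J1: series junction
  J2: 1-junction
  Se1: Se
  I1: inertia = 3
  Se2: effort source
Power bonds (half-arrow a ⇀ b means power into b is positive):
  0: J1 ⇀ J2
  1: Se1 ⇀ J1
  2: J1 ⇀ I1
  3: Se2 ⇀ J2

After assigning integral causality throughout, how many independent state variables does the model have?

#1 stroke at J1  (source Se1 imposes e)
#3 stroke at J2  (Se2: effort source, stroke at far end)
#0 stroke at J1  (only one flow-in slot at J2)
#2 stroke at I1  (only one flow-in slot at J1)

1  (I1 all integral)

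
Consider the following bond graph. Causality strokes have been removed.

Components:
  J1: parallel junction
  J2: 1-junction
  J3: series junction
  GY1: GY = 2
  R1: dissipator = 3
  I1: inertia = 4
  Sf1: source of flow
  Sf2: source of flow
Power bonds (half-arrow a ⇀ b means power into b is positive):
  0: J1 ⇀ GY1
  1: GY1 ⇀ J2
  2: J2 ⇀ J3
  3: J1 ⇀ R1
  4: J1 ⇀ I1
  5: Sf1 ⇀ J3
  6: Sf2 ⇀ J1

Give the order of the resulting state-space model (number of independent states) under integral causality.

bond 5 stroke at Sf1  (Sf1: flow source, stroke at near end)
bond 6 stroke at Sf2  (Sf2: flow source, stroke at near end)
bond 2 stroke at J3  (J3 flow already set via bond 5)
bond 1 stroke at J2  (J2 flow already set via bond 2)
bond 0 stroke at J1  (GY GY1: same side as bond 1)
bond 3 stroke at R1  (J1: bond 0 brought effort, rest push out)
bond 4 stroke at I1  (J1: bond 0 brought effort, rest push out)

1  (I1 all integral)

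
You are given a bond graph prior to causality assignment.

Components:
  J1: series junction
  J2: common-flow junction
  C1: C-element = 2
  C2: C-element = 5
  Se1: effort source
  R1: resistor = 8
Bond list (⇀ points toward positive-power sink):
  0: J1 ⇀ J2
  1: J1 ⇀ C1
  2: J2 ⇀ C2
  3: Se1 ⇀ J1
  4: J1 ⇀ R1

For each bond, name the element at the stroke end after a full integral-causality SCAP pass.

β0 stroke at J1
β1 stroke at J1
β2 stroke at J2
β3 stroke at J1
β4 stroke at R1

bond 3 stroke at J1  (Se1 (Se) sets effort on bond)
bond 1 stroke at J1  (C1: C, integral causality)
bond 2 stroke at J2  (C2: C, integral causality)
bond 0 stroke at J1  (J2: last free bond brings flow in)
bond 4 stroke at R1  (J1: last free bond brings flow in)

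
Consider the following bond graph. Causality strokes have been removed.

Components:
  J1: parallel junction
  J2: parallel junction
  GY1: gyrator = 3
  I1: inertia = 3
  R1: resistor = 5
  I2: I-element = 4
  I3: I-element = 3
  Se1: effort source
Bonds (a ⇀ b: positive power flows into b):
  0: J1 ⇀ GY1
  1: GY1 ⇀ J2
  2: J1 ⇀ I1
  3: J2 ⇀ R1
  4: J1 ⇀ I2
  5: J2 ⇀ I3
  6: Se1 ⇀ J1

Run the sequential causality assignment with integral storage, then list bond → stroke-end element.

#0 |GY1
#1 |GY1
#2 |I1
#3 |J2
#4 |I2
#5 |I3
#6 |J1

bond 6 →J1  (Se1 fixes effort; stroke away)
bond 0 →GY1  (J1 effort already set via bond 6)
bond 2 →I1  (J1 effort already set via bond 6)
bond 4 →I2  (0-jn J1 has e-setter on 6)
bond 1 →GY1  (GY1: gyrator matches bond 0)
bond 5 →I3  (prefer integral on I3)
bond 3 →J2  (J2: last free bond brings effort in)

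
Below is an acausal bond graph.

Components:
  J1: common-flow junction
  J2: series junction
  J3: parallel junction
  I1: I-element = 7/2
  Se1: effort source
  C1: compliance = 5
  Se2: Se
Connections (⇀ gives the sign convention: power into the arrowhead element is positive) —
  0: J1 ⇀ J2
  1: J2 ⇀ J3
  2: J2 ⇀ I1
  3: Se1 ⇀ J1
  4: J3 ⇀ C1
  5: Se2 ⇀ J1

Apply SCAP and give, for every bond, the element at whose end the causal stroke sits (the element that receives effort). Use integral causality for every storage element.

bond 0 stroke at J2
bond 1 stroke at J2
bond 2 stroke at I1
bond 3 stroke at J1
bond 4 stroke at J3
bond 5 stroke at J1

#3 →J1  (Se1: effort source, stroke at far end)
#5 →J1  (Se2: effort source, stroke at far end)
#0 →J2  (J1: last free bond brings flow in)
#2 →I1  (I1 integral (f out))
#1 →J2  (J2: bond 2 brought flow, rest push out)
#4 →J3  (closing 0-jn rule on J3)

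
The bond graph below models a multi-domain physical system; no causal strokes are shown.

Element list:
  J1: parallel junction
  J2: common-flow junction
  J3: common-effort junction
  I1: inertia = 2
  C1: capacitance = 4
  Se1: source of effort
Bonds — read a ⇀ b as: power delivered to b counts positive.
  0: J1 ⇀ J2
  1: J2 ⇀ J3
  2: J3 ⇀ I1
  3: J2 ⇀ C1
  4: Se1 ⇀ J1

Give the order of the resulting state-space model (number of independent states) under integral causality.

2  (C1, I1 all integral)

#4 →J1  (Se1 fixes effort; stroke away)
#0 →J2  (common-e at J1 fixed by 4)
#2 →I1  (I1: I, integral causality)
#1 →J3  (J3 needs exactly one e-in)
#3 →J2  (J2 flow already set via bond 1)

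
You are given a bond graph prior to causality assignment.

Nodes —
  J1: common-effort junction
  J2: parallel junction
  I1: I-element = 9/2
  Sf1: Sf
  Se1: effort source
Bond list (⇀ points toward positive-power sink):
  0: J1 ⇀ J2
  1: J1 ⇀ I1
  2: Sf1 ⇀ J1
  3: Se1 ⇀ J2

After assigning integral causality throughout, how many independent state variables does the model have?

β2 |Sf1  (Sf1: flow source, stroke at near end)
β3 |J2  (source Se1 imposes e)
β0 |J1  (common-e at J2 fixed by 3)
β1 |I1  (0-jn J1 has e-setter on 0)

1  (I1 all integral)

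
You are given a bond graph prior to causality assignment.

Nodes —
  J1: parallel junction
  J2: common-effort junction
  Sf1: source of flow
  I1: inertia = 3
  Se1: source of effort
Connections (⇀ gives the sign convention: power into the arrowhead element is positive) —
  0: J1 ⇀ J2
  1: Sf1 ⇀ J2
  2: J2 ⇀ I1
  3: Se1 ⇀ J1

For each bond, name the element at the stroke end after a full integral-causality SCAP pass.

bond 1 stroke→Sf1  (source Sf1 imposes f)
bond 3 stroke→J1  (Se1 fixes effort; stroke away)
bond 0 stroke→J2  (common-e at J1 fixed by 3)
bond 2 stroke→I1  (J2: bond 0 brought effort, rest push out)

#0 →J2
#1 →Sf1
#2 →I1
#3 →J1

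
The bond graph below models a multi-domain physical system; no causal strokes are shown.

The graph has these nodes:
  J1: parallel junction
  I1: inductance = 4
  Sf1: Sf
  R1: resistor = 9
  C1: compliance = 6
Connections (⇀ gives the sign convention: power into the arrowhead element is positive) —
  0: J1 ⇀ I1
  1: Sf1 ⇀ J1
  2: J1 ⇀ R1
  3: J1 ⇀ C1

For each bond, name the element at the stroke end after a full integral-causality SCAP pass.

#1 stroke→Sf1  (Sf1 fixes flow; stroke at Sf1)
#0 stroke→I1  (I1 outputs flow p/I1)
#3 stroke→J1  (C1 integral (e out))
#2 stroke→R1  (0-jn J1 has e-setter on 3)

bond 0 |I1
bond 1 |Sf1
bond 2 |R1
bond 3 |J1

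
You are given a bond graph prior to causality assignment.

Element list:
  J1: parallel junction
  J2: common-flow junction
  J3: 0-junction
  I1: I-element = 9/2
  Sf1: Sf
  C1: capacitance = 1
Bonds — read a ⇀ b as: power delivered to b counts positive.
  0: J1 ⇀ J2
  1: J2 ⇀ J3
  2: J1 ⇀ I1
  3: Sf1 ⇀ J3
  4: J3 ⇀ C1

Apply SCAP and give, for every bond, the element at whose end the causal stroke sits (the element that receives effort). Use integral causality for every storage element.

b3 →Sf1  (Sf1 fixes flow; stroke at Sf1)
b2 →I1  (I1 outputs flow p/I1)
b0 →J1  (J1 needs exactly one e-in)
b1 →J2  (J2: bond 0 brought flow, rest push out)
b4 →J3  (closing 0-jn rule on J3)

bond 0 →J1
bond 1 →J2
bond 2 →I1
bond 3 →Sf1
bond 4 →J3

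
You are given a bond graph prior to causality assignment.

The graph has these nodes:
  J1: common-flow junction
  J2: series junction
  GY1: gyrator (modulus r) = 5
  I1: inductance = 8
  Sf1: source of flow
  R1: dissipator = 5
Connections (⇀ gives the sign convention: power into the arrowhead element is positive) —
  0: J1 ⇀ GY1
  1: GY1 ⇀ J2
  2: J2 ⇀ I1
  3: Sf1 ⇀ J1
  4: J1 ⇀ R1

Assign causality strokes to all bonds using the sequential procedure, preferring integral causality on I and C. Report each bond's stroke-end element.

β0 stroke at J1
β1 stroke at J2
β2 stroke at I1
β3 stroke at Sf1
β4 stroke at J1

bond 3 →Sf1  (Sf1 (Sf) sets flow on bond)
bond 0 →J1  (1-jn J1 has f-setter on 3)
bond 4 →J1  (J1: bond 3 brought flow, rest push out)
bond 1 →J2  (GY1: gyrator matches bond 0)
bond 2 →I1  (only one flow-in slot at J2)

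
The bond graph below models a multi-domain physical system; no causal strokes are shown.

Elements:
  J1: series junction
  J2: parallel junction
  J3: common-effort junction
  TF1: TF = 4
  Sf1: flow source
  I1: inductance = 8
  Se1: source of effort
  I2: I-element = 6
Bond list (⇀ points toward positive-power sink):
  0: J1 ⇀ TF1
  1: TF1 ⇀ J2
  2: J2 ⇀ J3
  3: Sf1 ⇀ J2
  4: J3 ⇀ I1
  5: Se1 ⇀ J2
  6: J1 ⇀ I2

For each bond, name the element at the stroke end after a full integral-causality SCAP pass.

#3 stroke at Sf1  (Sf1 fixes flow; stroke at Sf1)
#5 stroke at J2  (Se1 fixes effort; stroke away)
#1 stroke at TF1  (J2 effort already set via bond 5)
#2 stroke at J3  (J2: bond 5 brought effort, rest push out)
#4 stroke at I1  (common-e at J3 fixed by 2)
#0 stroke at J1  (TF1: transformer flips bond 1)
#6 stroke at I2  (closing 1-jn rule on J1)

#0 stroke→J1
#1 stroke→TF1
#2 stroke→J3
#3 stroke→Sf1
#4 stroke→I1
#5 stroke→J2
#6 stroke→I2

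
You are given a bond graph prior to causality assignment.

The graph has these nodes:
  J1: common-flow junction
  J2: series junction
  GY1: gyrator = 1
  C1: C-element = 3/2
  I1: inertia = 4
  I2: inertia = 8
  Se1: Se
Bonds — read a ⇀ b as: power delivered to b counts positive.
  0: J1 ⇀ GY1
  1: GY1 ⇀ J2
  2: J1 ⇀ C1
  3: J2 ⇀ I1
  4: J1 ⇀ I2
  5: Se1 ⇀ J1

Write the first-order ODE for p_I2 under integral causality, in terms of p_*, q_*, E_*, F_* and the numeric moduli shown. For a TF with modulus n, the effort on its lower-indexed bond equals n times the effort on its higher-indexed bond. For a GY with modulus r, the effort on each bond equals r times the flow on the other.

dp_I2/dt = E_Se1 - p_I1/4 - 2*q_C1/3

β5 →J1  (source Se1 imposes e)
β2 →J1  (C1 outputs effort q/C1)
β3 →I1  (I1: I, integral causality)
β1 →J2  (1-jn J2 has f-setter on 3)
β0 →J1  (GY1 both-in/both-out from 1)
β4 →I2  (J1 needs exactly one f-in)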